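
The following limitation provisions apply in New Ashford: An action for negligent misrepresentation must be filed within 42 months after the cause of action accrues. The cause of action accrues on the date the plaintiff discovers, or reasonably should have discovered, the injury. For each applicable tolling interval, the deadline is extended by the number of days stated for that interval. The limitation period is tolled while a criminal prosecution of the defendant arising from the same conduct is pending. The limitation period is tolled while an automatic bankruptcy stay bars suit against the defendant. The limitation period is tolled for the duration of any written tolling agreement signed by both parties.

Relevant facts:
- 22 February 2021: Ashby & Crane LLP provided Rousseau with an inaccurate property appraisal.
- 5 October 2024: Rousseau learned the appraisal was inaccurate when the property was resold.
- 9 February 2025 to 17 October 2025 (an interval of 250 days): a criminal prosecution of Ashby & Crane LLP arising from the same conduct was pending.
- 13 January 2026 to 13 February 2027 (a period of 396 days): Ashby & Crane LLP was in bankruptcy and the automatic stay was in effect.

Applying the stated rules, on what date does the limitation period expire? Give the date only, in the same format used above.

Under the discovery rule, the claim accrued on 5 October 2024, when Rousseau discovered the injury — not on the 22 February 2021 date of the underlying act.
The untolled deadline — 42 months after 5 October 2024 — is 5 April 2028.
The pending criminal prosecution from 9 February 2025 to 17 October 2025 tolled the period for 250 days, extending the deadline to 11 December 2028.
The automatic bankruptcy stay from 13 January 2026 to 13 February 2027 tolled the period for 396 days, extending the deadline to 11 January 2030.

11 January 2030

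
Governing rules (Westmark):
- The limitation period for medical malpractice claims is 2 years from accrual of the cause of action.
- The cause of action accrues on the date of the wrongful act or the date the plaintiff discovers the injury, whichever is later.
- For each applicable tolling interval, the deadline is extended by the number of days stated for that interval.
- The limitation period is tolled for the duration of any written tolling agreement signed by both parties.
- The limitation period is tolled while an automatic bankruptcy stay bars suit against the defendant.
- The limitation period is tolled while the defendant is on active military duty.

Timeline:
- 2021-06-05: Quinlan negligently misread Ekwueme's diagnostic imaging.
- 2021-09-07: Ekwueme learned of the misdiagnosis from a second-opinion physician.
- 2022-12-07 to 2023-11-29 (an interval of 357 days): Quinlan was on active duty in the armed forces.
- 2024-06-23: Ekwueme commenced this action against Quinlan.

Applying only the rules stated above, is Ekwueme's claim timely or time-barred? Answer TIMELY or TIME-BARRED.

TIMELY

Taking the later of the act (2021-06-05) and discovery (2021-09-07), the claim accrued on 2021-09-07.
2 years from 2021-09-07 is 2023-09-07.
Because the defendant's active military service ran from 2022-12-07 to 2023-11-29, the deadline is extended by 357 days to 2024-08-29.
The 2024-06-23 filing precedes the 2024-08-29 deadline; the claim is timely.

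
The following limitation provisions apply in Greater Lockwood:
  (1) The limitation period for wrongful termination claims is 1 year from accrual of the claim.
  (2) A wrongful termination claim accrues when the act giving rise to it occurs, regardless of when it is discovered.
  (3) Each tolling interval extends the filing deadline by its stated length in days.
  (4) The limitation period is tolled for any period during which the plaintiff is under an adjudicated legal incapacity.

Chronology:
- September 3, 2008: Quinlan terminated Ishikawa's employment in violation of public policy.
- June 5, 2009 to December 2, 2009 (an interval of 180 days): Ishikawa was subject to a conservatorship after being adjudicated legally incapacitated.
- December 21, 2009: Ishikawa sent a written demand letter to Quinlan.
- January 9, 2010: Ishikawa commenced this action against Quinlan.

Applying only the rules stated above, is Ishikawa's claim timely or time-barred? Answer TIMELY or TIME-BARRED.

TIMELY

The claim accrued on September 3, 2008, the date of the act.
Adding the 1 year base period to September 3, 2008 gives a deadline of September 3, 2009, before any tolling.
Because the plaintiff's legal incapacity ran from June 5, 2009 to December 2, 2009, the deadline is extended by 180 days to March 2, 2010.
The other events in the timeline have no effect on the limitation period under the stated rules.
Ishikawa filed on January 9, 2010, before the March 2, 2010 deadline, so the action is timely.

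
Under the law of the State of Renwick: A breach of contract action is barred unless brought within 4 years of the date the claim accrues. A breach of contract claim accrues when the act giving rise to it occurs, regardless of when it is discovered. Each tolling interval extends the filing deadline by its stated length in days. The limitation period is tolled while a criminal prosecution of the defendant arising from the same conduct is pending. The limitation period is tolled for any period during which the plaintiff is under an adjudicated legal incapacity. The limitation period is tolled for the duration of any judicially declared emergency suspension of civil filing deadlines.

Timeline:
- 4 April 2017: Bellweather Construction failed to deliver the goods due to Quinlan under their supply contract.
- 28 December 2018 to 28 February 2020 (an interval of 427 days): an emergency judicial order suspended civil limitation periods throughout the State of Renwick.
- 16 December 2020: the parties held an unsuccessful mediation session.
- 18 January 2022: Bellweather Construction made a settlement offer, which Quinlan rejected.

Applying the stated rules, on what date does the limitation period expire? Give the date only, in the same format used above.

5 June 2022

The limitation period began to run on 4 April 2017.
The untolled deadline — 4 years after 4 April 2017 — is 4 April 2021.
The emergency suspension of filing deadlines from 28 December 2018 to 28 February 2020 tolled the period for 427 days, extending the deadline to 5 June 2022.
The other events in the timeline have no effect on the limitation period under the stated rules.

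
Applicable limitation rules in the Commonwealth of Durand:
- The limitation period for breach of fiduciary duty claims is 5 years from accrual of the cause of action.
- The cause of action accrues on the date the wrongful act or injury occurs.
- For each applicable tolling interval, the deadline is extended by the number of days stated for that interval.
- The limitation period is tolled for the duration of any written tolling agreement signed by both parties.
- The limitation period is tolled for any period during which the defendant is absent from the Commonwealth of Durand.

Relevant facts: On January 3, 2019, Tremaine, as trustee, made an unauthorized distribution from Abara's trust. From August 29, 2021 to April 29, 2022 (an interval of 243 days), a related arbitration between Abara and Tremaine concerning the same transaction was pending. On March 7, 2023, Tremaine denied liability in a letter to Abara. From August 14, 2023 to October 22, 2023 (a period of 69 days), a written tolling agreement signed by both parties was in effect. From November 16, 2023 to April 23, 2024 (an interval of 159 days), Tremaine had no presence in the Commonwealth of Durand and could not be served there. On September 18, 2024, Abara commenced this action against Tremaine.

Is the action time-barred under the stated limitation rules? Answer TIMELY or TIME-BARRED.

TIME-BARRED

The limitation period began to run on January 3, 2019.
Adding the 5 years base period to January 3, 2019 gives a deadline of January 3, 2024, before any tolling.
The written tolling agreement from August 14, 2023 to October 22, 2023 tolled the period for 69 days, extending the deadline to March 12, 2024.
The period was tolled for 159 days by the defendant's absence from the jurisdiction (November 16, 2023 to April 23, 2024), pushing the deadline to August 18, 2024.
Although a pending arbitration ran from August 29, 2021 to April 29, 2022, the stated rules do not make that a tolling event, so it is disregarded.
None of the other events listed affects the running of the period under the stated rules.
Filing on September 18, 2024 missed the August 18, 2024 deadline — the action is time-barred.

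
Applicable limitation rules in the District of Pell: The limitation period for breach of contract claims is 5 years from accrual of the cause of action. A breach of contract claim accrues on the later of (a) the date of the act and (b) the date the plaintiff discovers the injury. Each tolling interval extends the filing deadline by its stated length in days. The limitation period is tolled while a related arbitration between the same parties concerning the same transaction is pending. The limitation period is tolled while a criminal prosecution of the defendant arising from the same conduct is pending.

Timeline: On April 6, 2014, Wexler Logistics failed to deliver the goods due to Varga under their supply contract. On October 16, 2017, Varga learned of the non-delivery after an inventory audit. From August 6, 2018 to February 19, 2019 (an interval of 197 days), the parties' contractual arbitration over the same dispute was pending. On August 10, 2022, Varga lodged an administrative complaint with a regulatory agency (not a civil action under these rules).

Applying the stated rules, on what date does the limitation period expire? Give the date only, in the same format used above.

May 1, 2023

Taking the later of the act (April 6, 2014) and discovery (October 16, 2017), the claim accrued on October 16, 2017.
5 years from October 16, 2017 is October 16, 2022.
The pending related arbitration from August 6, 2018 to February 19, 2019 tolled the period for 197 days, extending the deadline to May 1, 2023.
None of the other events listed affects the running of the period under the stated rules.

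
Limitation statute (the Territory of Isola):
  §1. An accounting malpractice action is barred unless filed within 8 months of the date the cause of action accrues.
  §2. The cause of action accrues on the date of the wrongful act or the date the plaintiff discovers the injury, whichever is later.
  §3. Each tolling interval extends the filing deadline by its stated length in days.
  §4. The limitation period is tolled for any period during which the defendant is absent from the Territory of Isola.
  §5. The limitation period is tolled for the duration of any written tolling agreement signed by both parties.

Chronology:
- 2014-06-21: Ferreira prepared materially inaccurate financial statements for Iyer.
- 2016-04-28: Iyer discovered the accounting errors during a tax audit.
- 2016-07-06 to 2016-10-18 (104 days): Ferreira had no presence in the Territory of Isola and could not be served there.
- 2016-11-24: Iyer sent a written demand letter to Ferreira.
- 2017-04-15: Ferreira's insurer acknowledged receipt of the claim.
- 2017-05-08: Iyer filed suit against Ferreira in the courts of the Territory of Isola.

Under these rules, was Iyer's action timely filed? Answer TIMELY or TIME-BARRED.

TIME-BARRED

Because discovery on 2016-04-28 post-dates the 2014-06-21 act, accrual under the later-of rule falls on 2016-04-28.
Adding the 8 months base period to 2016-04-28 gives a deadline of 2016-12-28, before any tolling.
The defendant's absence from the jurisdiction from 2016-07-06 to 2016-10-18 tolled the period for 104 days, extending the deadline to 2017-04-11.
Nothing else in the chronology tolls or restarts the period.
Iyer filed on 2017-05-08, after the 2017-04-11 deadline, so the action is time-barred.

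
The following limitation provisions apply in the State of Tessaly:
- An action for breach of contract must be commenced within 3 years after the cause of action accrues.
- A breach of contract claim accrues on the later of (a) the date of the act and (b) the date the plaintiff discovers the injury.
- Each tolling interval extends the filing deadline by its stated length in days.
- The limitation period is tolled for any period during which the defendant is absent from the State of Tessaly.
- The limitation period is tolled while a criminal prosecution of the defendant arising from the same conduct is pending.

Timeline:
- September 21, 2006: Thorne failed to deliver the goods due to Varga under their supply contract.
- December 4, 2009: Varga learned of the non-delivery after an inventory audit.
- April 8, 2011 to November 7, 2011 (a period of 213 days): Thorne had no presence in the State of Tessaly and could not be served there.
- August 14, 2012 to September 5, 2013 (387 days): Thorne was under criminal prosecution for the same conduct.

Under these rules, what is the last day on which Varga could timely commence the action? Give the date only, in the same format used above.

Because discovery on December 4, 2009 post-dates the September 21, 2006 act, accrual under the later-of rule falls on December 4, 2009.
Adding the 3 years base period to December 4, 2009 gives a deadline of December 4, 2012, before any tolling.
The defendant's absence from the jurisdiction from April 8, 2011 to November 7, 2011 tolled the period for 213 days, extending the deadline to July 5, 2013.
Because the pending criminal prosecution ran from August 14, 2012 to September 5, 2013, the deadline is extended by 387 days to July 27, 2014.

July 27, 2014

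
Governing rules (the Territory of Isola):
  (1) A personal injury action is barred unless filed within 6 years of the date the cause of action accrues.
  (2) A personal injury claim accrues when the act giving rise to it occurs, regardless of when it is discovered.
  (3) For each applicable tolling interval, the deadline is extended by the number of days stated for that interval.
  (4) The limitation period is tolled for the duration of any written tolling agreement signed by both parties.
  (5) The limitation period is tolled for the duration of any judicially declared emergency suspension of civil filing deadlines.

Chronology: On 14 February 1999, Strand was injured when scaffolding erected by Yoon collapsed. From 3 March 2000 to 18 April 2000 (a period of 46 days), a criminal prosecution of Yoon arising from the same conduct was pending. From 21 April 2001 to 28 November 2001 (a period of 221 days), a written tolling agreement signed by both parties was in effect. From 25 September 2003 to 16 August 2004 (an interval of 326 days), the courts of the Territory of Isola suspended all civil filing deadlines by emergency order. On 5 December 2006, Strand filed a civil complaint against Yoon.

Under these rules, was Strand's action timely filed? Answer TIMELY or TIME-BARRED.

TIME-BARRED

The cause of action accrued on 14 February 1999, the date of the act.
6 years from 14 February 1999 is 14 February 2005.
Because the written tolling agreement ran from 21 April 2001 to 28 November 2001, the deadline is extended by 221 days to 23 September 2005.
The period was tolled for 326 days by the emergency suspension of filing deadlines (25 September 2003 to 16 August 2004), pushing the deadline to 15 August 2006.
The pending criminal prosecution from 3 March 2000 to 18 April 2000 does not toll the period, because no stated rule makes a criminal prosecution a tolling event.
Filing on 5 December 2006 missed the 15 August 2006 deadline — the action is time-barred.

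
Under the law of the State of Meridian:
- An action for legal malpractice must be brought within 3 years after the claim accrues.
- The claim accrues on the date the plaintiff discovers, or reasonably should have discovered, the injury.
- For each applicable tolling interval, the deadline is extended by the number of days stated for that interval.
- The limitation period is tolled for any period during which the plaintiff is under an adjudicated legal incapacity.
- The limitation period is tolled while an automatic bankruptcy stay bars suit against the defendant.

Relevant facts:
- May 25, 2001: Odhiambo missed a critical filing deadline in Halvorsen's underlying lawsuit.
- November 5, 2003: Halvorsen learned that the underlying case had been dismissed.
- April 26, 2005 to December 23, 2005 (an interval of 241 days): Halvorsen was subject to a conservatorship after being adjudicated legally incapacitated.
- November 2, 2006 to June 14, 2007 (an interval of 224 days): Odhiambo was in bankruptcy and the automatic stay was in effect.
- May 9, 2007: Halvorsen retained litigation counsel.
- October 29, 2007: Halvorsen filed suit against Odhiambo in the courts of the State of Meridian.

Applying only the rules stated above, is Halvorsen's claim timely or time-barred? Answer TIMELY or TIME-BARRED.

TIMELY

The claim did not accrue until Halvorsen discovered the injury on November 5, 2003; the May 25, 2001 act date does not start the clock under the stated rule.
3 years from November 5, 2003 is November 5, 2006.
The period was tolled for 241 days by the plaintiff's legal incapacity (April 26, 2005 to December 23, 2005), pushing the deadline to July 4, 2007.
The period was tolled for 224 days by the automatic bankruptcy stay (November 2, 2006 to June 14, 2007), pushing the deadline to February 13, 2008.
None of the other events listed affects the running of the period under the stated rules.
Filing on October 29, 2007 beat the February 13, 2008 deadline — the action is timely.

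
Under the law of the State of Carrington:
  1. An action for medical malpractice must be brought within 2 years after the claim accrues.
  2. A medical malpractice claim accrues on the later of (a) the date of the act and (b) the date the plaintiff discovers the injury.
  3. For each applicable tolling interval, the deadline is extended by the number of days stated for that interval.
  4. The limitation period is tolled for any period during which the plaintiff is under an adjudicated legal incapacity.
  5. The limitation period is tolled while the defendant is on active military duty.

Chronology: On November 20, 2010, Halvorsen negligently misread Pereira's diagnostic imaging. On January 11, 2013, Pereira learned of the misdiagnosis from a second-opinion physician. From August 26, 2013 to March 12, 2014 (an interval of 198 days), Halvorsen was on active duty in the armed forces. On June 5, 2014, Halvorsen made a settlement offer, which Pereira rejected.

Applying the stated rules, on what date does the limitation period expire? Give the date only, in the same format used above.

July 28, 2015

Because discovery on January 11, 2013 post-dates the November 20, 2010 act, accrual under the later-of rule falls on January 11, 2013.
Adding the 2 years base period to January 11, 2013 gives a deadline of January 11, 2015, before any tolling.
The period was tolled for 198 days by the defendant's active military service (August 26, 2013 to March 12, 2014), pushing the deadline to July 28, 2015.
Nothing else in the chronology tolls or restarts the period.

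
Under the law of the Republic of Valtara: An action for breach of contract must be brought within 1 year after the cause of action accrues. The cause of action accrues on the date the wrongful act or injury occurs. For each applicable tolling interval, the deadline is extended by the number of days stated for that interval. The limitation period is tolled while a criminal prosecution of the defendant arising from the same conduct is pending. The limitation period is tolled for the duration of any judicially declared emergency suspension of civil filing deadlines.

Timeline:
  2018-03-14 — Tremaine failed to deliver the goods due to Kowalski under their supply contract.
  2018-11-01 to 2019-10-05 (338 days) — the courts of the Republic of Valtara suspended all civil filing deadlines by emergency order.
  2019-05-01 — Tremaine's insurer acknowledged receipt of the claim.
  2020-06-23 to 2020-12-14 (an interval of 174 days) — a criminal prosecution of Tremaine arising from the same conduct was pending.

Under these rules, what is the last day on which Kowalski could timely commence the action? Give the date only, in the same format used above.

2020-02-15

The limitation period began to run on 2018-03-14.
Adding the 1 year base period to 2018-03-14 gives a deadline of 2019-03-14, before any tolling.
The period was tolled for 338 days by the emergency suspension of filing deadlines (2018-11-01 to 2019-10-05), pushing the deadline to 2020-02-15.
By the time the pending criminal prosecution began on 2020-06-23, the limitation period had already expired on 2020-02-15; that interval cannot revive it.
The other events in the timeline have no effect on the limitation period under the stated rules.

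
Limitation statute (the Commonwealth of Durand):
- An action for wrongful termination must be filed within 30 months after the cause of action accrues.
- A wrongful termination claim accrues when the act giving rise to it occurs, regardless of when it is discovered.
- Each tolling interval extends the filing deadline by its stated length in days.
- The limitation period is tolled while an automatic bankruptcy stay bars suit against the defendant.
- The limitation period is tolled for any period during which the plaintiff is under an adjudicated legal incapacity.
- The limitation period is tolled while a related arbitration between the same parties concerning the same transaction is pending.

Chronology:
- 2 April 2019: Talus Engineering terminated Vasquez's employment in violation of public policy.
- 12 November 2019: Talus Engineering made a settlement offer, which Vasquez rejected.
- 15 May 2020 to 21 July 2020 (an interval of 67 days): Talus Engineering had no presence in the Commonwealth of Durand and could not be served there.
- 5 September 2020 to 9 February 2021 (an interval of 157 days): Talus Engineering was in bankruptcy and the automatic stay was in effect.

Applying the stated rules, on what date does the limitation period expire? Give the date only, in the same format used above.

The claim accrued on 2 April 2019, when the wrongful act occurred.
The untolled deadline — 30 months after 2 April 2019 — is 2 October 2021.
The automatic bankruptcy stay from 5 September 2020 to 9 February 2021 tolled the period for 157 days, extending the deadline to 8 March 2022.
The defendant's absence from the jurisdiction from 15 May 2020 to 21 July 2020 does not toll the period, because no stated rule makes the defendant's absence a tolling event.
The other events in the timeline have no effect on the limitation period under the stated rules.

8 March 2022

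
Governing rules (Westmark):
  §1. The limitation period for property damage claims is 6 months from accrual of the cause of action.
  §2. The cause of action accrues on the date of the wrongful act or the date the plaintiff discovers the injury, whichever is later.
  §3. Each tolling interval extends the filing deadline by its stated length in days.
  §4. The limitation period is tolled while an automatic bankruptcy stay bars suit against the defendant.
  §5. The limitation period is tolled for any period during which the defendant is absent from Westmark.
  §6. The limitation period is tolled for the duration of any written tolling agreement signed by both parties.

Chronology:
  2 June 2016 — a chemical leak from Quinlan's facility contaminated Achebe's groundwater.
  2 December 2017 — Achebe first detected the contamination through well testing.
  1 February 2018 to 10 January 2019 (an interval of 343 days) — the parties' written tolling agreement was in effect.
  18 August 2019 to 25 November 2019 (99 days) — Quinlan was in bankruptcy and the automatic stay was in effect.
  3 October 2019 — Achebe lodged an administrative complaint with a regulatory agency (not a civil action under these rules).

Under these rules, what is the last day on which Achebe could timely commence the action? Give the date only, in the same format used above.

Because discovery on 2 December 2017 post-dates the 2 June 2016 act, accrual under the later-of rule falls on 2 December 2017.
6 months from 2 December 2017 is 2 June 2018.
The written tolling agreement from 1 February 2018 to 10 January 2019 tolled the period for 343 days, extending the deadline to 11 May 2019.
By the time the automatic bankruptcy stay began on 18 August 2019, the limitation period had already expired on 11 May 2019; that interval cannot revive it.
Nothing else in the chronology tolls or restarts the period.

11 May 2019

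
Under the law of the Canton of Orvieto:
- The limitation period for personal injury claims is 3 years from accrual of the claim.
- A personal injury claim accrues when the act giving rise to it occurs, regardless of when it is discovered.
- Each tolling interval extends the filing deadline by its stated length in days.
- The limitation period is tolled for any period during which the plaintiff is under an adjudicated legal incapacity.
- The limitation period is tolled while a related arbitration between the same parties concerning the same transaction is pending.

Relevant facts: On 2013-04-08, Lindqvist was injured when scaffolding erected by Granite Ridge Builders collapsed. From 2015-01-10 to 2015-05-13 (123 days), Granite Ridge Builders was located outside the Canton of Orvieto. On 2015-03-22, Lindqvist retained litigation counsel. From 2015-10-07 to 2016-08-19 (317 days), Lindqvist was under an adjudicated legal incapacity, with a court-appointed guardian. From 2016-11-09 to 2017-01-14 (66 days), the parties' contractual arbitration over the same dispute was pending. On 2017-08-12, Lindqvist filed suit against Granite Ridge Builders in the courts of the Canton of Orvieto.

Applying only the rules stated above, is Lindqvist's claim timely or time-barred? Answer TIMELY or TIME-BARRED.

TIME-BARRED

The limitation period began to run on 2013-04-08.
3 years from 2013-04-08 is 2016-04-08.
The period was tolled for 317 days by the plaintiff's legal incapacity (2015-10-07 to 2016-08-19), pushing the deadline to 2017-02-19.
Because the pending related arbitration ran from 2016-11-09 to 2017-01-14, the deadline is extended by 66 days to 2017-04-26.
The defendant's absence from the jurisdiction from 2015-01-10 to 2015-05-13 does not toll the period, because no stated rule makes the defendant's absence a tolling event.
Nothing else in the chronology tolls or restarts the period.
The 2017-08-12 filing falls after the 2017-04-26 deadline; the claim is time-barred.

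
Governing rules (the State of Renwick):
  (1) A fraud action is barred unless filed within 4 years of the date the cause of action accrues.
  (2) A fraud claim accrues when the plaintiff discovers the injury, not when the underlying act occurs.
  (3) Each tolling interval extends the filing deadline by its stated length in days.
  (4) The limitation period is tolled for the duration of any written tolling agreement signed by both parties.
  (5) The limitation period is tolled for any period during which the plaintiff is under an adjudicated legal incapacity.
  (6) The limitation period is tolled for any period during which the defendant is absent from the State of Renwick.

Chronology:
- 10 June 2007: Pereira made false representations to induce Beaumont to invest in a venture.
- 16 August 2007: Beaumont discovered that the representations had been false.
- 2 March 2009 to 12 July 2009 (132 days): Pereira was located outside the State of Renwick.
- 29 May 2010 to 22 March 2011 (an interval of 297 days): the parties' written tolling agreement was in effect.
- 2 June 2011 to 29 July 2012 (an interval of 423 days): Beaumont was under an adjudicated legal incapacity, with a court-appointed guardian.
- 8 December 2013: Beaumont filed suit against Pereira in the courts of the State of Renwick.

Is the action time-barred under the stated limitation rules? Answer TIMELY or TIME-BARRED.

TIMELY

The claim did not accrue until Beaumont discovered the injury on 16 August 2007; the 10 June 2007 act date does not start the clock under the stated rule.
The untolled deadline — 4 years after 16 August 2007 — is 16 August 2011.
The period was tolled for 132 days by the defendant's absence from the jurisdiction (2 March 2009 to 12 July 2009), pushing the deadline to 26 December 2011.
The period was tolled for 297 days by the written tolling agreement (29 May 2010 to 22 March 2011), pushing the deadline to 18 October 2012.
Because the plaintiff's legal incapacity ran from 2 June 2011 to 29 July 2012, the deadline is extended by 423 days to 15 December 2013.
Beaumont filed on 8 December 2013, before the 15 December 2013 deadline, so the action is timely.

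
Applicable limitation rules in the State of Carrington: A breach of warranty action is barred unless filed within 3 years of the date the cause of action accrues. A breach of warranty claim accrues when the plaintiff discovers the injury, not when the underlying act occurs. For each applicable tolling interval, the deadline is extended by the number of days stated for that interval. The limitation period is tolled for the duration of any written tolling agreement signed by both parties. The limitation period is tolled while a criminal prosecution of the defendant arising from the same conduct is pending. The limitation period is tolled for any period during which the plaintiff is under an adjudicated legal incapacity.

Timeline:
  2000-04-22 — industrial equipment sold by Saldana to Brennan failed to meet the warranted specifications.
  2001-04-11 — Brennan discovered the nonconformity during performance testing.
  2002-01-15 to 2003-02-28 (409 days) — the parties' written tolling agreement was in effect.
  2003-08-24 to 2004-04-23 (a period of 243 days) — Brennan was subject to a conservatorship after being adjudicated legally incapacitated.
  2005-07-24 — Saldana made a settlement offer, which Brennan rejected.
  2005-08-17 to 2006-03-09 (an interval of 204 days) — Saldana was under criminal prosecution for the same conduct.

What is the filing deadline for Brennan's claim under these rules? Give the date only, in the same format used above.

Accrual is tied to discovery, so the period began on 2001-04-11 rather than on 2000-04-22 when the act occurred.
3 years from 2001-04-11 is 2004-04-11.
The period was tolled for 409 days by the written tolling agreement (2002-01-15 to 2003-02-28), pushing the deadline to 2005-05-25.
The period was tolled for 243 days by the plaintiff's legal incapacity (2003-08-24 to 2004-04-23), pushing the deadline to 2006-01-23.
The pending criminal prosecution from 2005-08-17 to 2006-03-09 tolled the period for 204 days, extending the deadline to 2006-08-15.
The other events in the timeline have no effect on the limitation period under the stated rules.

2006-08-15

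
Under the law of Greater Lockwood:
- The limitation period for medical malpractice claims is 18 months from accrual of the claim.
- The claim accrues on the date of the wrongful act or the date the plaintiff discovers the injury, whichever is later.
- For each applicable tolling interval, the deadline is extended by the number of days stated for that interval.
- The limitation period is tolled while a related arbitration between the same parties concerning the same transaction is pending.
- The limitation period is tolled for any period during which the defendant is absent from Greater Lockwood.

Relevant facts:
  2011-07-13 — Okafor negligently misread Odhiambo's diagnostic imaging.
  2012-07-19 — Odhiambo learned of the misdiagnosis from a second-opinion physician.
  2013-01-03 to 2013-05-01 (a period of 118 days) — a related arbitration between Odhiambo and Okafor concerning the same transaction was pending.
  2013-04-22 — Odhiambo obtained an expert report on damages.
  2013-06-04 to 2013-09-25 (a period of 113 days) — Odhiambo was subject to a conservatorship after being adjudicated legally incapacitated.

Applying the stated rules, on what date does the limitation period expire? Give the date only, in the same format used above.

2014-05-17

Because discovery on 2012-07-19 post-dates the 2011-07-13 act, accrual under the later-of rule falls on 2012-07-19.
18 months from 2012-07-19 is 2014-01-19.
The period was tolled for 118 days by the pending related arbitration (2013-01-03 to 2013-05-01), pushing the deadline to 2014-05-17.
The plaintiff's legal incapacity from 2013-06-04 to 2013-09-25 does not toll the period, because no stated rule makes the plaintiff's incapacity a tolling event.
Nothing else in the chronology tolls or restarts the period.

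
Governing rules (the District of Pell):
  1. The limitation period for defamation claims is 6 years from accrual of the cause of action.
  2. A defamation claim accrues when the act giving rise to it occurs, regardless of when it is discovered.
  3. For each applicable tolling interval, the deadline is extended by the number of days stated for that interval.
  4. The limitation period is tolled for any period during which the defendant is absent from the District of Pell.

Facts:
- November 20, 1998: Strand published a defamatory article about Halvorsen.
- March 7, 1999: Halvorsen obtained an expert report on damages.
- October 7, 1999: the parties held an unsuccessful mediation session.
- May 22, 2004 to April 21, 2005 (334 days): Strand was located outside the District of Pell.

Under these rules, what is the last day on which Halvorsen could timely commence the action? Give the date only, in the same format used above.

October 20, 2005

The limitation period began to run on November 20, 1998.
Adding the 6 years base period to November 20, 1998 gives a deadline of November 20, 2004, before any tolling.
The defendant's absence from the jurisdiction from May 22, 2004 to April 21, 2005 tolled the period for 334 days, extending the deadline to October 20, 2005.
None of the other events listed affects the running of the period under the stated rules.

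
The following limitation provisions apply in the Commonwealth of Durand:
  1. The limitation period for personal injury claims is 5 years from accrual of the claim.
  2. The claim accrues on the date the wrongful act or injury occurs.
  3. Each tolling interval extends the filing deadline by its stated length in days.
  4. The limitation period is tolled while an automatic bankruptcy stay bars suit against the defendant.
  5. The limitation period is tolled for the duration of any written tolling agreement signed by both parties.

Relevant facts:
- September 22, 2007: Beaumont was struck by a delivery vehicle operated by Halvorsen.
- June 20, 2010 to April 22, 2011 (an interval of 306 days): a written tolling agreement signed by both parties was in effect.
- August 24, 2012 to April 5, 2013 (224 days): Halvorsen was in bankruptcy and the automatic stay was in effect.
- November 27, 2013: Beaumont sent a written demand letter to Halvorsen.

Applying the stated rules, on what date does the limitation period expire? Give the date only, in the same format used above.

March 6, 2014

The claim accrued on September 22, 2007, the date of the act.
5 years from September 22, 2007 is September 22, 2012.
The written tolling agreement from June 20, 2010 to April 22, 2011 tolled the period for 306 days, extending the deadline to July 25, 2013.
Because the automatic bankruptcy stay ran from August 24, 2012 to April 5, 2013, the deadline is extended by 224 days to March 6, 2014.
None of the other events listed affects the running of the period under the stated rules.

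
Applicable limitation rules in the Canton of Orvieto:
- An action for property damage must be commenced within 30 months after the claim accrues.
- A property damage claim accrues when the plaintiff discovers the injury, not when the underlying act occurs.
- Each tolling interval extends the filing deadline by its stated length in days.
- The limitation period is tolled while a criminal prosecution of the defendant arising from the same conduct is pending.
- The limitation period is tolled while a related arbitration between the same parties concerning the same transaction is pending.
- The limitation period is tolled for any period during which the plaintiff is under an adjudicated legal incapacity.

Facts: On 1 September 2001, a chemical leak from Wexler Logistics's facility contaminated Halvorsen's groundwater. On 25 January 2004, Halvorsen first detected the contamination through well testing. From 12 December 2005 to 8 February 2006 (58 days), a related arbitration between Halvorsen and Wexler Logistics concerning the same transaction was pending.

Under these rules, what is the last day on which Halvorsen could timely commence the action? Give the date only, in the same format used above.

Accrual is tied to discovery, so the period began on 25 January 2004 rather than on 1 September 2001 when the act occurred.
Adding the 30 months base period to 25 January 2004 gives a deadline of 25 July 2006, before any tolling.
The pending related arbitration from 12 December 2005 to 8 February 2006 tolled the period for 58 days, extending the deadline to 21 September 2006.

21 September 2006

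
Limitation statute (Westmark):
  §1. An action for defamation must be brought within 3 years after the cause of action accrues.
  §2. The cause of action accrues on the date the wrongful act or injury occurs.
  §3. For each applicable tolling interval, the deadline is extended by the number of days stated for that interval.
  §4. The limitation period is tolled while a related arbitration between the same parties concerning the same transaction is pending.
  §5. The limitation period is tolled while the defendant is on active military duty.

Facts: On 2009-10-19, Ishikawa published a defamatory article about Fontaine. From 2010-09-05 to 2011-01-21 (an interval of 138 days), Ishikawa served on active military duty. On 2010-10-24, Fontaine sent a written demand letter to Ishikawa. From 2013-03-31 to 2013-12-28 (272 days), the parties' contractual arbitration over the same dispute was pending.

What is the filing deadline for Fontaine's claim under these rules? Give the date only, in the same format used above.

2013-03-06

The claim accrued on 2009-10-19, when the wrongful act occurred.
3 years from 2009-10-19 is 2012-10-19.
The period was tolled for 138 days by the defendant's active military service (2010-09-05 to 2011-01-21), pushing the deadline to 2013-03-06.
The pending related arbitration from 2013-03-31 to 2013-12-28 began after the period had already run on 2013-03-06, so it has no tolling effect.
The other events in the timeline have no effect on the limitation period under the stated rules.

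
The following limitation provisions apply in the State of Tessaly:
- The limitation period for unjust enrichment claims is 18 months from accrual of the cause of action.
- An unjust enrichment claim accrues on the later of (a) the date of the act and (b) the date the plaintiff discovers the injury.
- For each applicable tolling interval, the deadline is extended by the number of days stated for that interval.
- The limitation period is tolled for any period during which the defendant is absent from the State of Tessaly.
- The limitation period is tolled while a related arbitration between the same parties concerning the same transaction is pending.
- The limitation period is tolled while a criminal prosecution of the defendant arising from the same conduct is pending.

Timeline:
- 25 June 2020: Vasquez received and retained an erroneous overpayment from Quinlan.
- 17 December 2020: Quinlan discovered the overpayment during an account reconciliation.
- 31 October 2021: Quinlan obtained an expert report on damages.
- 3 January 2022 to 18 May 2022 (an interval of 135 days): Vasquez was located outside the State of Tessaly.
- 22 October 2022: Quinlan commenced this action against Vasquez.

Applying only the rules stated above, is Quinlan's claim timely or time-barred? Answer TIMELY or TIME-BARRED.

TIMELY

Because discovery on 17 December 2020 post-dates the 25 June 2020 act, accrual under the later-of rule falls on 17 December 2020.
Adding the 18 months base period to 17 December 2020 gives a deadline of 17 June 2022, before any tolling.
Because the defendant's absence from the jurisdiction ran from 3 January 2022 to 18 May 2022, the deadline is extended by 135 days to 30 October 2022.
Nothing else in the chronology tolls or restarts the period.
The 22 October 2022 filing precedes the 30 October 2022 deadline; the claim is timely.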